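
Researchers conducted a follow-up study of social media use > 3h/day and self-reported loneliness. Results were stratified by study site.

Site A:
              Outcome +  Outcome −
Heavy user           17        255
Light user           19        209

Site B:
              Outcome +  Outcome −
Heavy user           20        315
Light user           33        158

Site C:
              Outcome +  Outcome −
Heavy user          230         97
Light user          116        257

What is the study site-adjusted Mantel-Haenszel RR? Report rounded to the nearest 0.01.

RR_MH = Σ(aᵢ·n₀ᵢ/nᵢ) / Σ(cᵢ·n₁ᵢ/nᵢ), with n₁ᵢ = aᵢ+bᵢ (exposed), n₀ᵢ = cᵢ+dᵢ (unexposed), nᵢ = n₁ᵢ+n₀ᵢ.
Stratum 1 (Site A): n₁ = 272, n₀ = 228, n = 500; a·n₀/n = 17·228/500 = 7.7520; c·n₁/n = 19·272/500 = 10.3360
Stratum 2 (Site B): n₁ = 335, n₀ = 191, n = 526; a·n₀/n = 20·191/526 = 7.2624; c·n₁/n = 33·335/526 = 21.0171
Stratum 3 (Site C): n₁ = 327, n₀ = 373, n = 700; a·n₀/n = 230·373/700 = 122.5571; c·n₁/n = 116·327/700 = 54.1886
RR_MH = (7.7520 + 7.2624 + 122.5571) / (10.3360 + 21.0171 + 54.1886) = 137.5715 / 85.5417 = 1.60824

1.61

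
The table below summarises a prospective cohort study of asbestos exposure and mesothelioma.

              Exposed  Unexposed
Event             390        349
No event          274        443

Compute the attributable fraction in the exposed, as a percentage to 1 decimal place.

25.0

Reading the table with exposure as columns: a = 390 (Exposed, case), b = 274 (Exposed, non-case), c = 349 (Unexposed, case), d = 443.
Risk in exposed = 390/664 = 0.58735; risk in unexposed = 349/792 = 0.44066.
RR = 0.58735/0.44066 = 1.33290
AR% = (RR − 1)/RR × 100 = (1.33290 − 1)/1.33290 × 100 = 24.9754%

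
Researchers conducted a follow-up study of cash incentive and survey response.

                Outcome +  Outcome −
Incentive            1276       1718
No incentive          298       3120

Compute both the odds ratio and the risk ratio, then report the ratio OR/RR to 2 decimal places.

1.59

Cells: a = 1276, b = 1718, c = 298, d = 3120.
OR = (1276·3120)/(1718·298) = 3981120/511964 = 7.77617
Risk in exposed = 1276/2994 = 0.42619; risk in unexposed = 298/3418 = 0.08719; RR = 4.88826
OR/RR = 7.77617 / 4.88826 = 1.59078
The outcome is not rare, so the OR lies further from 1 than the RR.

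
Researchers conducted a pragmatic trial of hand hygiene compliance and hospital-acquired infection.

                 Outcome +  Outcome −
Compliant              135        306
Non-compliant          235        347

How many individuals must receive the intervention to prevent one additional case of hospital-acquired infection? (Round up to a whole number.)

Risk in treated group = 135/441 = 0.30612; risk in control = 235/582 = 0.40378.
Absolute risk reduction = 0.40378 − 0.30612 = 0.09766
NNT = 1 / ARR = 1 / 0.09766 = 10.240 → round up → 11

11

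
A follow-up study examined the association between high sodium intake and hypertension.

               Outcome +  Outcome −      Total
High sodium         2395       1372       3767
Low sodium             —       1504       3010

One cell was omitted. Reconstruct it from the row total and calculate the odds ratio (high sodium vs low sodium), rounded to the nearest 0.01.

1.74

The missing cell is in the unexposed row: 3010 − 1504 = 1506.
So a = 2395, b = 1372, c = 1506, d = 1504.
OR = (a·d)/(b·c) = (2395 × 1504) / (1372 × 1506) = 3602080 / 2066232 = 1.74331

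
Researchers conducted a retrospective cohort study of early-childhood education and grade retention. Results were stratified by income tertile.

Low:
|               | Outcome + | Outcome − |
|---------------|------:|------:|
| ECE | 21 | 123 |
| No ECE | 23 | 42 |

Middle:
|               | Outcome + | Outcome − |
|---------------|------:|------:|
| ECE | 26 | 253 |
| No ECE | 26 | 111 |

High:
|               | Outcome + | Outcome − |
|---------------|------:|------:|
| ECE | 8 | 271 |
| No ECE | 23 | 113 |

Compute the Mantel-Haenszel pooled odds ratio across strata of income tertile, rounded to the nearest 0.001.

OR_MH = Σ(aᵢdᵢ/nᵢ) / Σ(bᵢcᵢ/nᵢ), where nᵢ is the stratum total.
Stratum 1 (Low): n = 209; a·d/n = 21·42/209 = 4.2201; b·c/n = 123·23/209 = 13.5359
Stratum 2 (Middle): n = 416; a·d/n = 26·111/416 = 6.9375; b·c/n = 253·26/416 = 15.8125
Stratum 3 (High): n = 415; a·d/n = 8·113/415 = 2.1783; b·c/n = 271·23/415 = 15.0193
OR_MH = (4.2201 + 6.9375 + 2.1783) / (13.5359 + 15.8125 + 15.0193) = 13.3359 / 44.3677 = 0.30058

0.301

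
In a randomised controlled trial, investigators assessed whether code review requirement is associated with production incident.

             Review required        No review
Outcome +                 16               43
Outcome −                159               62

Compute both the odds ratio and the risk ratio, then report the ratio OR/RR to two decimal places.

0.65

Reading the table with exposure as columns: a = 16 (Review required, case), b = 159 (Review required, non-case), c = 43 (No review, case), d = 62.
OR = (16·62)/(159·43) = 992/6837 = 0.14509
Risk in exposed = 16/175 = 0.09143; risk in unexposed = 43/105 = 0.40952; RR = 0.22326
OR/RR = 0.14509 / 0.22326 = 0.64990
The outcome is not rare, so the OR lies further from 1 than the RR.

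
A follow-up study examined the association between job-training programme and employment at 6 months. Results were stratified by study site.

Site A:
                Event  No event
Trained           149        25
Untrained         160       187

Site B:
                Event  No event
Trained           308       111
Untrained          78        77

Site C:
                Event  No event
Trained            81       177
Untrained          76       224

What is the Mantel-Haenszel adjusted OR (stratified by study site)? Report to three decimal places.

OR_MH = Σ(aᵢdᵢ/nᵢ) / Σ(bᵢcᵢ/nᵢ), where nᵢ is the stratum total.
Stratum 1 (Site A): n = 521; a·d/n = 149·187/521 = 53.4798; b·c/n = 25·160/521 = 7.6775
Stratum 2 (Site B): n = 574; a·d/n = 308·77/574 = 41.3171; b·c/n = 111·78/574 = 15.0836
Stratum 3 (Site C): n = 558; a·d/n = 81·224/558 = 32.5161; b·c/n = 177·76/558 = 24.1075
OR_MH = (53.4798 + 41.3171 + 32.5161) / (7.6775 + 15.0836 + 24.1075) = 127.3130 / 46.8687 = 2.71638

2.716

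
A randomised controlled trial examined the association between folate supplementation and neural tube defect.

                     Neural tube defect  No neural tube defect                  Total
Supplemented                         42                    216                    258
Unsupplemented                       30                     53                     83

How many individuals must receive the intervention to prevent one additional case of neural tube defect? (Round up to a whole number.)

6

Risk in treated group = 42/258 = 0.16279; risk in control = 30/83 = 0.36145.
Absolute risk reduction = 0.36145 − 0.16279 = 0.19866
NNT = 1 / ARR = 1 / 0.19866 = 5.034 → round up → 6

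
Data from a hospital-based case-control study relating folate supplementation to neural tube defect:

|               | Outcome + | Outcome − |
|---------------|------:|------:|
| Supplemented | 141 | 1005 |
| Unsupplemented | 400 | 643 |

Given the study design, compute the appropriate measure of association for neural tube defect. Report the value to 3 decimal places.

0.226

Cells: a = 141, b = 1005, c = 400, d = 643.
This is a hospital-based case-control study: participants were sampled on outcome status, so risks in the source population cannot be estimated directly — relative risk is not valid here. The odds ratio is the appropriate measure.
OR = (a·d)/(b·c) = (141 × 643) / (1005 × 400) = 90663 / 402000 = 0.22553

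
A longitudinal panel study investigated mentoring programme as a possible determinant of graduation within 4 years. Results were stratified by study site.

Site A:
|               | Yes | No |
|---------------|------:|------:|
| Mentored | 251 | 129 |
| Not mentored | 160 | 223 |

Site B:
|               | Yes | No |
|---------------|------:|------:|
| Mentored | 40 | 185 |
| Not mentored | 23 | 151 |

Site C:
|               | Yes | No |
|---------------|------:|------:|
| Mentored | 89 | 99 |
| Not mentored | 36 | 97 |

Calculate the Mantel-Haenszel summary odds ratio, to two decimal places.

2.36

OR_MH = Σ(aᵢdᵢ/nᵢ) / Σ(bᵢcᵢ/nᵢ), where nᵢ is the stratum total.
Stratum 1 (Site A): n = 763; a·d/n = 251·223/763 = 73.3591; b·c/n = 129·160/763 = 27.0511
Stratum 2 (Site B): n = 399; a·d/n = 40·151/399 = 15.1378; b·c/n = 185·23/399 = 10.6642
Stratum 3 (Site C): n = 321; a·d/n = 89·97/321 = 26.8941; b·c/n = 99·36/321 = 11.1028
OR_MH = (73.3591 + 15.1378 + 26.8941) / (27.0511 + 10.6642 + 11.1028) = 115.3910 / 48.8181 = 2.36369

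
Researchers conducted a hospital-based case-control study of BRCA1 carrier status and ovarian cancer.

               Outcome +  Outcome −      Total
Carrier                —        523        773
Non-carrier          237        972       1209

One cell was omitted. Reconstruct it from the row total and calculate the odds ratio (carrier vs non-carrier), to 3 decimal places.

The missing cell is in the exposed row: 773 − 523 = 250.
So a = 250, b = 523, c = 237, d = 972.
OR = (a·d)/(b·c) = (250 × 972) / (523 × 237) = 243000 / 123951 = 1.96045

1.960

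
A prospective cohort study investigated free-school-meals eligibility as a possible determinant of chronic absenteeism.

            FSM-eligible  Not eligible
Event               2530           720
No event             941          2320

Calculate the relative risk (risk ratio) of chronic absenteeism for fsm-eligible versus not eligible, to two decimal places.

3.08

Reading the table with exposure as columns: a = 2530 (FSM-eligible, case), b = 941 (FSM-eligible, non-case), c = 720 (Not eligible, case), d = 2320.
Risk in exposed = 2530/3471 = 0.72890; risk in unexposed = 720/3040 = 0.23684.
RR = 0.72890 / 0.23684 = 3.07756
The risk among the exposed is 3.08 times that among the unexposed.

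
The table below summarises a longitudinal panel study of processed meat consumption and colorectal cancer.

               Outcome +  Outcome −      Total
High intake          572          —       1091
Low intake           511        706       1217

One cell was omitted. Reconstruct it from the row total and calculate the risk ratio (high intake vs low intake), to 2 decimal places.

1.25

The missing cell is in the exposed row: 1091 − 572 = 519.
So a = 572, b = 519, c = 511, d = 706.
RR = [a/(a+b)] / [c/(c+d)] = (572/1091) / (511/1217) = 0.52429/0.41988 = 1.24865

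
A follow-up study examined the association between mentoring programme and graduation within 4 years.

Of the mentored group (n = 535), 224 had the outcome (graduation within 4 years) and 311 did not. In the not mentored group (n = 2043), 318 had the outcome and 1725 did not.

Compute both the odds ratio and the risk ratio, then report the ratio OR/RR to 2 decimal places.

From the description: a = 224, b = 311, c = 318, d = 1725.
OR = (224·1725)/(311·318) = 386400/98898 = 3.90706
Risk in exposed = 224/535 = 0.41869; risk in unexposed = 318/2043 = 0.15565; RR = 2.68990
OR/RR = 3.90706 / 2.68990 = 1.45249
The outcome is not rare, so the OR lies further from 1 than the RR.

1.45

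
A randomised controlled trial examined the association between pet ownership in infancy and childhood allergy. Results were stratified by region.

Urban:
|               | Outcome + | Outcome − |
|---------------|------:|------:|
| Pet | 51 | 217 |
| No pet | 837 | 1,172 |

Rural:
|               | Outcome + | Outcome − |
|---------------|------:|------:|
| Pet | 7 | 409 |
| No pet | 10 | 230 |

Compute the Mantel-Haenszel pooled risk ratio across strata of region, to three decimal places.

RR_MH = Σ(aᵢ·n₀ᵢ/nᵢ) / Σ(cᵢ·n₁ᵢ/nᵢ), with n₁ᵢ = aᵢ+bᵢ (exposed), n₀ᵢ = cᵢ+dᵢ (unexposed), nᵢ = n₁ᵢ+n₀ᵢ.
Stratum 1 (Urban): n₁ = 268, n₀ = 2009, n = 2277; a·n₀/n = 51·2009/2277 = 44.9974; c·n₁/n = 837·268/2277 = 98.5138
Stratum 2 (Rural): n₁ = 416, n₀ = 240, n = 656; a·n₀/n = 7·240/656 = 2.5610; c·n₁/n = 10·416/656 = 6.3415
RR_MH = (44.9974 + 2.5610) / (98.5138 + 6.3415) = 47.5583 / 104.8553 = 0.45356

0.454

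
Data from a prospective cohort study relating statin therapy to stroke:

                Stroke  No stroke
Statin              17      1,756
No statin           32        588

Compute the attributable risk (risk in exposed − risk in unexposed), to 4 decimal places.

-0.0420

Cells: a = 17, b = 1756, c = 32, d = 588.
Risk in exposed = 17/1773 = 0.009588; risk in unexposed = 32/620 = 0.051613.
Risk difference = 0.009588 − 0.051613 = -0.042025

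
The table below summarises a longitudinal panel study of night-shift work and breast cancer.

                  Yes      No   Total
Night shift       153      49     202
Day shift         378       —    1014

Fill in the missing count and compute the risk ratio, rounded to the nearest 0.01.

The missing cell is in the unexposed row: 1014 − 378 = 636.
So a = 153, b = 49, c = 378, d = 636.
RR = [a/(a+b)] / [c/(c+d)] = (153/202) / (378/1014) = 0.75743/0.37278 = 2.03182

2.03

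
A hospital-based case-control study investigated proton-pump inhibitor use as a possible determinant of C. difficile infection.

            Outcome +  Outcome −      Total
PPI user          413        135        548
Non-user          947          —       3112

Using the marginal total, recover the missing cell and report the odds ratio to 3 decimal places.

The missing cell is in the unexposed row: 3112 − 947 = 2165.
So a = 413, b = 135, c = 947, d = 2165.
OR = (a·d)/(b·c) = (413 × 2165) / (135 × 947) = 894145 / 127845 = 6.99398

6.994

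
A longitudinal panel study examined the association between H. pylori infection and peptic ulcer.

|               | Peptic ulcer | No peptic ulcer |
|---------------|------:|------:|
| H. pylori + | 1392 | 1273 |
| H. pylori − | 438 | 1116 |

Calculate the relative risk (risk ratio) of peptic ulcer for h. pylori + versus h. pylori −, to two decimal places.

1.85

Cells: a = 1392, b = 1273, c = 438, d = 1116.
Risk in exposed = 1392/2665 = 0.52233; risk in unexposed = 438/1554 = 0.28185.
RR = 0.52233 / 0.28185 = 1.85319
The risk among the exposed is 1.85 times that among the unexposed.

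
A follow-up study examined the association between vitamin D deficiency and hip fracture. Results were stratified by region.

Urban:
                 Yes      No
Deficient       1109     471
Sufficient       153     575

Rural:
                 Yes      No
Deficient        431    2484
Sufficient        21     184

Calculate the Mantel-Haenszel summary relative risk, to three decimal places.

3.041

RR_MH = Σ(aᵢ·n₀ᵢ/nᵢ) / Σ(cᵢ·n₁ᵢ/nᵢ), with n₁ᵢ = aᵢ+bᵢ (exposed), n₀ᵢ = cᵢ+dᵢ (unexposed), nᵢ = n₁ᵢ+n₀ᵢ.
Stratum 1 (Urban): n₁ = 1580, n₀ = 728, n = 2308; a·n₀/n = 1109·728/2308 = 349.8059; c·n₁/n = 153·1580/2308 = 104.7400
Stratum 2 (Rural): n₁ = 2915, n₀ = 205, n = 3120; a·n₀/n = 431·205/3120 = 28.3189; c·n₁/n = 21·2915/3120 = 19.6202
RR_MH = (349.8059 + 28.3189) / (104.7400 + 19.6202) = 378.1248 / 124.3602 = 3.04056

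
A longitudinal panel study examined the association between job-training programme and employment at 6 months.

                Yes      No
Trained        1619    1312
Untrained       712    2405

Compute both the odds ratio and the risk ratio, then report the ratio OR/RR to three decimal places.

Cells: a = 1619, b = 1312, c = 712, d = 2405.
OR = (1619·2405)/(1312·712) = 3893695/934144 = 4.16820
Risk in exposed = 1619/2931 = 0.55237; risk in unexposed = 712/3117 = 0.22842; RR = 2.41818
OR/RR = 4.16820 / 2.41818 = 1.72369
The outcome is not rare, so the OR lies further from 1 than the RR.

1.724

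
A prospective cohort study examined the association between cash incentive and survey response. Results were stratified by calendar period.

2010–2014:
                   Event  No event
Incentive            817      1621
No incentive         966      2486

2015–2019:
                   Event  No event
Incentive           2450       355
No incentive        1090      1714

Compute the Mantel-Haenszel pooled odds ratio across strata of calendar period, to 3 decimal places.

OR_MH = Σ(aᵢdᵢ/nᵢ) / Σ(bᵢcᵢ/nᵢ), where nᵢ is the stratum total.
Stratum 1 (2010–2014): n = 5890; a·d/n = 817·2486/5890 = 344.8323; b·c/n = 1621·966/5890 = 265.8550
Stratum 2 (2015–2019): n = 5609; a·d/n = 2450·1714/5609 = 748.6718; b·c/n = 355·1090/5609 = 68.9873
OR_MH = (344.8323 + 748.6718) / (265.8550 + 68.9873) = 1093.5040 / 334.8424 = 3.26573

3.266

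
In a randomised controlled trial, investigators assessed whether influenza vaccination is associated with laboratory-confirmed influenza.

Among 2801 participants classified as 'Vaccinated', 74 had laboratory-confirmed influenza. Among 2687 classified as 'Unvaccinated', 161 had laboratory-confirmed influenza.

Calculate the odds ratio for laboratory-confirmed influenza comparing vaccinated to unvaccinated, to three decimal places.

0.426

From the description: a = 74, b = 2727, c = 161, d = 2526.
OR = (a·d)/(b·c) = (74 × 2526) / (2727 × 161) = 186924 / 439047 = 0.42575
Exposure is associated with lower odds of laboratory-confirmed influenza (OR = 0.43 < 1).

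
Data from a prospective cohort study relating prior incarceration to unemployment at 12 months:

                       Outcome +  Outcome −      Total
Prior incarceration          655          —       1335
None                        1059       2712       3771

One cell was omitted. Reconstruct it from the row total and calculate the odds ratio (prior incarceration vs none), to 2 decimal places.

The missing cell is in the exposed row: 1335 − 655 = 680.
So a = 655, b = 680, c = 1059, d = 2712.
OR = (a·d)/(b·c) = (655 × 2712) / (680 × 1059) = 1776360 / 720120 = 2.46676

2.47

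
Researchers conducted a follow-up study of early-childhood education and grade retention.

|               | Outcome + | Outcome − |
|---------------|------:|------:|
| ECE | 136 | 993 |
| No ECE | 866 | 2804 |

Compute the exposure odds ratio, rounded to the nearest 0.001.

Cells: a = 136, b = 993, c = 866, d = 2804.
OR = (a·d)/(b·c) = (136 × 2804) / (993 × 866) = 381344 / 859938 = 0.44346
Exposure is associated with lower odds of grade retention (OR = 0.44 < 1).

0.443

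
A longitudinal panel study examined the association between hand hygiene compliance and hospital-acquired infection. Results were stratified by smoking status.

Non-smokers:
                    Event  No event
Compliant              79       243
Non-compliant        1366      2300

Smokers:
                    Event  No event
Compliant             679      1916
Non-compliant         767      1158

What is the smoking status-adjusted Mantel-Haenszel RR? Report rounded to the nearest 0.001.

0.657

RR_MH = Σ(aᵢ·n₀ᵢ/nᵢ) / Σ(cᵢ·n₁ᵢ/nᵢ), with n₁ᵢ = aᵢ+bᵢ (exposed), n₀ᵢ = cᵢ+dᵢ (unexposed), nᵢ = n₁ᵢ+n₀ᵢ.
Stratum 1 (Non-smokers): n₁ = 322, n₀ = 3666, n = 3988; a·n₀/n = 79·3666/3988 = 72.6214; c·n₁/n = 1366·322/3988 = 110.2939
Stratum 2 (Smokers): n₁ = 2595, n₀ = 1925, n = 4520; a·n₀/n = 679·1925/4520 = 289.1759; c·n₁/n = 767·2595/4520 = 440.3462
RR_MH = (72.6214 + 289.1759) / (110.2939 + 440.3462) = 361.7972 / 550.6401 = 0.65705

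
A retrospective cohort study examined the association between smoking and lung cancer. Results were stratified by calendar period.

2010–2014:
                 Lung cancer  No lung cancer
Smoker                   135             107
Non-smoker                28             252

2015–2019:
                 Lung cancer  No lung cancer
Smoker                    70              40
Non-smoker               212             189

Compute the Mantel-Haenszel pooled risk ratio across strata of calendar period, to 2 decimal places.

2.17

RR_MH = Σ(aᵢ·n₀ᵢ/nᵢ) / Σ(cᵢ·n₁ᵢ/nᵢ), with n₁ᵢ = aᵢ+bᵢ (exposed), n₀ᵢ = cᵢ+dᵢ (unexposed), nᵢ = n₁ᵢ+n₀ᵢ.
Stratum 1 (2010–2014): n₁ = 242, n₀ = 280, n = 522; a·n₀/n = 135·280/522 = 72.4138; c·n₁/n = 28·242/522 = 12.9808
Stratum 2 (2015–2019): n₁ = 110, n₀ = 401, n = 511; a·n₀/n = 70·401/511 = 54.9315; c·n₁/n = 212·110/511 = 45.6360
RR_MH = (72.4138 + 54.9315) / (12.9808 + 45.6360) = 127.3453 / 58.6169 = 2.17250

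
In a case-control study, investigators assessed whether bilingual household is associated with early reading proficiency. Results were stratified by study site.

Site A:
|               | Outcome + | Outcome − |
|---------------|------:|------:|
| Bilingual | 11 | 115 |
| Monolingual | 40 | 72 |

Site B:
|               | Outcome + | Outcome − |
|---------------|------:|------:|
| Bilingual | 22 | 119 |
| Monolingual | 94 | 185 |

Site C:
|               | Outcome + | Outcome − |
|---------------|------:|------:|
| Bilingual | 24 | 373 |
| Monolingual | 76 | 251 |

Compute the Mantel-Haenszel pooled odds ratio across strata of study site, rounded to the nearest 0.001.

OR_MH = Σ(aᵢdᵢ/nᵢ) / Σ(bᵢcᵢ/nᵢ), where nᵢ is the stratum total.
Stratum 1 (Site A): n = 238; a·d/n = 11·72/238 = 3.3277; b·c/n = 115·40/238 = 19.3277
Stratum 2 (Site B): n = 420; a·d/n = 22·185/420 = 9.6905; b·c/n = 119·94/420 = 26.6333
Stratum 3 (Site C): n = 724; a·d/n = 24·251/724 = 8.3204; b·c/n = 373·76/724 = 39.1547
OR_MH = (3.3277 + 9.6905 + 8.3204) / (19.3277 + 26.6333 + 39.1547) = 21.3386 / 85.1158 = 0.25070

0.251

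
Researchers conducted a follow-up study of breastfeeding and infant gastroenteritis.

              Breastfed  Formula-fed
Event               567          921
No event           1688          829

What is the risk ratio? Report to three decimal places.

0.478

Reading the table with exposure as columns: a = 567 (Breastfed, case), b = 1688 (Breastfed, non-case), c = 921 (Formula-fed, case), d = 829.
Risk in exposed = 567/2255 = 0.25144; risk in unexposed = 921/1750 = 0.52629.
RR = 0.25144 / 0.52629 = 0.47777
The risk is 52% lower among the exposed than among the unexposed.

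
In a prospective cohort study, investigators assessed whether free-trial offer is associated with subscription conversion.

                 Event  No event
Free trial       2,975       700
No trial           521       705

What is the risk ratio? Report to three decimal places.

1.905

Cells: a = 2975, b = 700, c = 521, d = 705.
Risk in exposed = 2975/3675 = 0.80952; risk in unexposed = 521/1226 = 0.42496.
RR = 0.80952 / 0.42496 = 1.90494
The risk among the exposed is 1.90 times that among the unexposed.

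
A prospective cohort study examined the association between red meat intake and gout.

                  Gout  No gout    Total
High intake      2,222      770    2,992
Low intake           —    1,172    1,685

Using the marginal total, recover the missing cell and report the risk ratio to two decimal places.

The missing cell is in the unexposed row: 1685 − 1172 = 513.
So a = 2222, b = 770, c = 513, d = 1172.
RR = [a/(a+b)] / [c/(c+d)] = (2222/2992) / (513/1685) = 0.74265/0.30445 = 2.43930

2.44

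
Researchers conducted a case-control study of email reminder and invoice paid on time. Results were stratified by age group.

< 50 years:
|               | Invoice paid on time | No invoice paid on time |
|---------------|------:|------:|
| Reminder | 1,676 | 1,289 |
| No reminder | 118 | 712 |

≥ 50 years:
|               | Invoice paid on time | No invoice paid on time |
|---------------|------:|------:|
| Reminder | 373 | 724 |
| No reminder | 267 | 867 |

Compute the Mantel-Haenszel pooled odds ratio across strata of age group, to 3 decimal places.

OR_MH = Σ(aᵢdᵢ/nᵢ) / Σ(bᵢcᵢ/nᵢ), where nᵢ is the stratum total.
Stratum 1 (< 50 years): n = 3795; a·d/n = 1676·712/3795 = 314.4432; b·c/n = 1289·118/3795 = 40.0796
Stratum 2 (≥ 50 years): n = 2231; a·d/n = 373·867/2231 = 144.9534; b·c/n = 724·267/2231 = 86.6463
OR_MH = (314.4432 + 144.9534) / (40.0796 + 86.6463) = 459.3966 / 126.7259 = 3.62512

3.625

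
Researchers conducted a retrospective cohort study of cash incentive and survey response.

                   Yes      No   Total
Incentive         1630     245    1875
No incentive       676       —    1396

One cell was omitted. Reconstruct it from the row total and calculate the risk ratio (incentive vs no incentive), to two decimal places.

The missing cell is in the unexposed row: 1396 − 676 = 720.
So a = 1630, b = 245, c = 676, d = 720.
RR = [a/(a+b)] / [c/(c+d)] = (1630/1875) / (676/1396) = 0.86933/0.48424 = 1.79525

1.80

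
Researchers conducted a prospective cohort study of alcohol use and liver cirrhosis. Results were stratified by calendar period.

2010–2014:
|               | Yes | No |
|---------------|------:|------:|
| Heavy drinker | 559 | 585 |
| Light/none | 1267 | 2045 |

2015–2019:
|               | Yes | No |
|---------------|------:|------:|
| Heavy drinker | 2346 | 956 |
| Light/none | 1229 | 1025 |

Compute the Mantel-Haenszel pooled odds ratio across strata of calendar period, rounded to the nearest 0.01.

OR_MH = Σ(aᵢdᵢ/nᵢ) / Σ(bᵢcᵢ/nᵢ), where nᵢ is the stratum total.
Stratum 1 (2010–2014): n = 4456; a·d/n = 559·2045/4456 = 256.5429; b·c/n = 585·1267/4456 = 166.3364
Stratum 2 (2015–2019): n = 5556; a·d/n = 2346·1025/5556 = 432.8024; b·c/n = 956·1229/5556 = 211.4694
OR_MH = (256.5429 + 432.8024) / (166.3364 + 211.4694) = 689.3452 / 377.8058 = 1.82460

1.82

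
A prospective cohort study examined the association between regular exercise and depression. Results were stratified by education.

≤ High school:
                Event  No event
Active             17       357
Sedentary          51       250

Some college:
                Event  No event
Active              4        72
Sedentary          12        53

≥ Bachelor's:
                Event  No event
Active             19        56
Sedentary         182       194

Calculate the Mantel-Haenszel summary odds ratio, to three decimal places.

0.287

OR_MH = Σ(aᵢdᵢ/nᵢ) / Σ(bᵢcᵢ/nᵢ), where nᵢ is the stratum total.
Stratum 1 (≤ High school): n = 675; a·d/n = 17·250/675 = 6.2963; b·c/n = 357·51/675 = 26.9733
Stratum 2 (Some college): n = 141; a·d/n = 4·53/141 = 1.5035; b·c/n = 72·12/141 = 6.1277
Stratum 3 (≥ Bachelor's): n = 451; a·d/n = 19·194/451 = 8.1729; b·c/n = 56·182/451 = 22.5987
OR_MH = (6.2963 + 1.5035 + 8.1729) / (26.9733 + 6.1277 + 22.5987) = 15.9728 / 55.6997 = 0.28677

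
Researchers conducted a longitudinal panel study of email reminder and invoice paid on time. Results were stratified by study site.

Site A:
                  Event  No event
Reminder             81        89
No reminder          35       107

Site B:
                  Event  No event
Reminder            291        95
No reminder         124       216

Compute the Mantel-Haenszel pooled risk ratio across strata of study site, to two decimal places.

2.04

RR_MH = Σ(aᵢ·n₀ᵢ/nᵢ) / Σ(cᵢ·n₁ᵢ/nᵢ), with n₁ᵢ = aᵢ+bᵢ (exposed), n₀ᵢ = cᵢ+dᵢ (unexposed), nᵢ = n₁ᵢ+n₀ᵢ.
Stratum 1 (Site A): n₁ = 170, n₀ = 142, n = 312; a·n₀/n = 81·142/312 = 36.8654; c·n₁/n = 35·170/312 = 19.0705
Stratum 2 (Site B): n₁ = 386, n₀ = 340, n = 726; a·n₀/n = 291·340/726 = 136.2810; c·n₁/n = 124·386/726 = 65.9284
RR_MH = (36.8654 + 136.2810) / (19.0705 + 65.9284) = 173.1464 / 84.9989 = 2.03704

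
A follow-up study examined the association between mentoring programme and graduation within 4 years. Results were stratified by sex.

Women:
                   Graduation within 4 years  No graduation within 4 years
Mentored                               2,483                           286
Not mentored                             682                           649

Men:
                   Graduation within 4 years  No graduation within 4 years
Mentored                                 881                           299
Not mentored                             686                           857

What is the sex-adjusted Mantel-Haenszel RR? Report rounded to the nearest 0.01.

1.72

RR_MH = Σ(aᵢ·n₀ᵢ/nᵢ) / Σ(cᵢ·n₁ᵢ/nᵢ), with n₁ᵢ = aᵢ+bᵢ (exposed), n₀ᵢ = cᵢ+dᵢ (unexposed), nᵢ = n₁ᵢ+n₀ᵢ.
Stratum 1 (Women): n₁ = 2769, n₀ = 1331, n = 4100; a·n₀/n = 2483·1331/4100 = 806.0666; c·n₁/n = 682·2769/4100 = 460.5995
Stratum 2 (Men): n₁ = 1180, n₀ = 1543, n = 2723; a·n₀/n = 881·1543/2723 = 499.2225; c·n₁/n = 686·1180/2723 = 297.2751
RR_MH = (806.0666 + 499.2225) / (460.5995 + 297.2751) = 1305.2891 / 757.8746 = 1.72230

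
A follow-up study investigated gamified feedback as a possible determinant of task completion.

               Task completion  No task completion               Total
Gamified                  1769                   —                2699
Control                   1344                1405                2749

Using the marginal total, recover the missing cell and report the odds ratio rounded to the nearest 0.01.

1.99

The missing cell is in the exposed row: 2699 − 1769 = 930.
So a = 1769, b = 930, c = 1344, d = 1405.
OR = (a·d)/(b·c) = (1769 × 1405) / (930 × 1344) = 2485445 / 1249920 = 1.98848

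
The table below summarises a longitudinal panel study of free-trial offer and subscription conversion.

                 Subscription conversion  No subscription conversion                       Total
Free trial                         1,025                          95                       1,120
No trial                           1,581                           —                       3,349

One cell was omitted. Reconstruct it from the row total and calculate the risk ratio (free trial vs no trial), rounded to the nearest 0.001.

The missing cell is in the unexposed row: 3349 − 1581 = 1768.
So a = 1025, b = 95, c = 1581, d = 1768.
RR = [a/(a+b)] / [c/(c+d)] = (1025/1120) / (1581/3349) = 0.91518/0.47208 = 1.93860

1.939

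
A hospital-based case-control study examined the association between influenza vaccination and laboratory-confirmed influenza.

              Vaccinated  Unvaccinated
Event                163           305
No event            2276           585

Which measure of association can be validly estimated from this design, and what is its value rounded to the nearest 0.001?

Reading the table with exposure as columns: a = 163 (Vaccinated, case), b = 2276 (Vaccinated, non-case), c = 305 (Unvaccinated, case), d = 585.
This is a hospital-based case-control study: participants were sampled on outcome status, so risks in the source population cannot be estimated directly — relative risk is not valid here. The odds ratio is the appropriate measure.
OR = (a·d)/(b·c) = (163 × 585) / (2276 × 305) = 95355 / 694180 = 0.13736

0.137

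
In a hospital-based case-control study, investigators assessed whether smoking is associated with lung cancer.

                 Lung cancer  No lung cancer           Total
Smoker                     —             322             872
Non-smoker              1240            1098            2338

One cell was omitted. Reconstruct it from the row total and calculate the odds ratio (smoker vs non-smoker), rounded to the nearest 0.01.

The missing cell is in the exposed row: 872 − 322 = 550.
So a = 550, b = 322, c = 1240, d = 1098.
OR = (a·d)/(b·c) = (550 × 1098) / (322 × 1240) = 603900 / 399280 = 1.51247

1.51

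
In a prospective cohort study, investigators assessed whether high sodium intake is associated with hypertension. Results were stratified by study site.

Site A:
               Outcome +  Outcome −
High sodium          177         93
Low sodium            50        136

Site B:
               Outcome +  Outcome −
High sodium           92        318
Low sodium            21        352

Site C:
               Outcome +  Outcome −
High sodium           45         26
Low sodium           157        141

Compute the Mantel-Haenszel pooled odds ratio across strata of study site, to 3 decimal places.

3.738

OR_MH = Σ(aᵢdᵢ/nᵢ) / Σ(bᵢcᵢ/nᵢ), where nᵢ is the stratum total.
Stratum 1 (Site A): n = 456; a·d/n = 177·136/456 = 52.7895; b·c/n = 93·50/456 = 10.1974
Stratum 2 (Site B): n = 783; a·d/n = 92·352/783 = 41.3589; b·c/n = 318·21/783 = 8.5287
Stratum 3 (Site C): n = 369; a·d/n = 45·141/369 = 17.1951; b·c/n = 26·157/369 = 11.0623
OR_MH = (52.7895 + 41.3589 + 17.1951) / (10.1974 + 8.5287 + 11.0623) = 111.3435 / 29.7884 = 3.73781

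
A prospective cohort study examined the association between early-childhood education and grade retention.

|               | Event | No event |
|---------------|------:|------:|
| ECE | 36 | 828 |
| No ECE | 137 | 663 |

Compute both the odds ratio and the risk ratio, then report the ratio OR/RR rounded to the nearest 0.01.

Cells: a = 36, b = 828, c = 137, d = 663.
OR = (36·663)/(828·137) = 23868/113436 = 0.21041
Risk in exposed = 36/864 = 0.04167; risk in unexposed = 137/800 = 0.17125; RR = 0.24331
OR/RR = 0.21041 / 0.24331 = 0.86478
The outcome is not rare, so the OR lies further from 1 than the RR.

0.86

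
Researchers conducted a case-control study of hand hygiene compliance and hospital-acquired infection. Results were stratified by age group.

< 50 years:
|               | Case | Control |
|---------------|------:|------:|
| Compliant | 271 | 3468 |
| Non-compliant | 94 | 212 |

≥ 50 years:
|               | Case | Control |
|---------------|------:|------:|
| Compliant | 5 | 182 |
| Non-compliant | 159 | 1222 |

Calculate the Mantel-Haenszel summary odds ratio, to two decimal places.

OR_MH = Σ(aᵢdᵢ/nᵢ) / Σ(bᵢcᵢ/nᵢ), where nᵢ is the stratum total.
Stratum 1 (< 50 years): n = 4045; a·d/n = 271·212/4045 = 14.2032; b·c/n = 3468·94/4045 = 80.5913
Stratum 2 (≥ 50 years): n = 1568; a·d/n = 5·1222/1568 = 3.8967; b·c/n = 182·159/1568 = 18.4554
OR_MH = (14.2032 + 3.8967) / (80.5913 + 18.4554) = 18.0999 / 99.0467 = 0.18274

0.18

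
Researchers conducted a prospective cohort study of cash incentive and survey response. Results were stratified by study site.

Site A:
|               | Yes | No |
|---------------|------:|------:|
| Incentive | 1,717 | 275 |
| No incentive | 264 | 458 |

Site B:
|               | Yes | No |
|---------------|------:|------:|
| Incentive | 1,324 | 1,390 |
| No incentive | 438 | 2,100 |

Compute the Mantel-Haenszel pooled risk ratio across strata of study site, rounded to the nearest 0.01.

2.61

RR_MH = Σ(aᵢ·n₀ᵢ/nᵢ) / Σ(cᵢ·n₁ᵢ/nᵢ), with n₁ᵢ = aᵢ+bᵢ (exposed), n₀ᵢ = cᵢ+dᵢ (unexposed), nᵢ = n₁ᵢ+n₀ᵢ.
Stratum 1 (Site A): n₁ = 1992, n₀ = 722, n = 2714; a·n₀/n = 1717·722/2714 = 456.7701; c·n₁/n = 264·1992/2714 = 193.7686
Stratum 2 (Site B): n₁ = 2714, n₀ = 2538, n = 5252; a·n₀/n = 1324·2538/5252 = 639.8157; c·n₁/n = 438·2714/5252 = 226.3389
RR_MH = (456.7701 + 639.8157) / (193.7686 + 226.3389) = 1096.5858 / 420.1075 = 2.61025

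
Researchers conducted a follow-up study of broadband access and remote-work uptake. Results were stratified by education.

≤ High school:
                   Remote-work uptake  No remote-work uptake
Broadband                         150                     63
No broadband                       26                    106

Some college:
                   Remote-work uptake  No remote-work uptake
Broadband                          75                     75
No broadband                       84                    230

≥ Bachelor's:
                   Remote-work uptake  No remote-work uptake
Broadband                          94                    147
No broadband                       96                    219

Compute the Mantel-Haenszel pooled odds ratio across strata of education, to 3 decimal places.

OR_MH = Σ(aᵢdᵢ/nᵢ) / Σ(bᵢcᵢ/nᵢ), where nᵢ is the stratum total.
Stratum 1 (≤ High school): n = 345; a·d/n = 150·106/345 = 46.0870; b·c/n = 63·26/345 = 4.7478
Stratum 2 (Some college): n = 464; a·d/n = 75·230/464 = 37.1767; b·c/n = 75·84/464 = 13.5776
Stratum 3 (≥ Bachelor's): n = 556; a·d/n = 94·219/556 = 37.0252; b·c/n = 147·96/556 = 25.3813
OR_MH = (46.0870 + 37.1767 + 37.0252) / (4.7478 + 13.5776 + 25.3813) = 120.2889 / 43.7067 = 2.75218

2.752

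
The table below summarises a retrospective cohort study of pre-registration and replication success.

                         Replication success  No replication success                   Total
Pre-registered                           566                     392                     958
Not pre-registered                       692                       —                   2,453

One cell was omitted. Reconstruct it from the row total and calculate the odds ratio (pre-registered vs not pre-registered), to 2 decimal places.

3.67

The missing cell is in the unexposed row: 2453 − 692 = 1761.
So a = 566, b = 392, c = 692, d = 1761.
OR = (a·d)/(b·c) = (566 × 1761) / (392 × 692) = 996726 / 271264 = 3.67438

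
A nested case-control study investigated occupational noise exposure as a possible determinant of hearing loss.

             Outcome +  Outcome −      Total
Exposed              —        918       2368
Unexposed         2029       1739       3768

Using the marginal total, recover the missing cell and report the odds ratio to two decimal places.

1.35

The missing cell is in the exposed row: 2368 − 918 = 1450.
So a = 1450, b = 918, c = 2029, d = 1739.
OR = (a·d)/(b·c) = (1450 × 1739) / (918 × 2029) = 2521550 / 1862622 = 1.35376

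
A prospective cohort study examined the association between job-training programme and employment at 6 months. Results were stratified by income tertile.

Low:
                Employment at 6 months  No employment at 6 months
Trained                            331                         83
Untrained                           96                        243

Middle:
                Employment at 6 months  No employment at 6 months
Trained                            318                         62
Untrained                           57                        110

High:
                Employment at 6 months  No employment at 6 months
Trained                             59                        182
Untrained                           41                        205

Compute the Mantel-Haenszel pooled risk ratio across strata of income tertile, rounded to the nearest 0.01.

2.45

RR_MH = Σ(aᵢ·n₀ᵢ/nᵢ) / Σ(cᵢ·n₁ᵢ/nᵢ), with n₁ᵢ = aᵢ+bᵢ (exposed), n₀ᵢ = cᵢ+dᵢ (unexposed), nᵢ = n₁ᵢ+n₀ᵢ.
Stratum 1 (Low): n₁ = 414, n₀ = 339, n = 753; a·n₀/n = 331·339/753 = 149.0159; c·n₁/n = 96·414/753 = 52.7809
Stratum 2 (Middle): n₁ = 380, n₀ = 167, n = 547; a·n₀/n = 318·167/547 = 97.0859; c·n₁/n = 57·380/547 = 39.5978
Stratum 3 (High): n₁ = 241, n₀ = 246, n = 487; a·n₀/n = 59·246/487 = 29.8029; c·n₁/n = 41·241/487 = 20.2895
RR_MH = (149.0159 + 97.0859 + 29.8029) / (52.7809 + 39.5978 + 20.2895) = 275.9047 / 112.6682 = 2.44883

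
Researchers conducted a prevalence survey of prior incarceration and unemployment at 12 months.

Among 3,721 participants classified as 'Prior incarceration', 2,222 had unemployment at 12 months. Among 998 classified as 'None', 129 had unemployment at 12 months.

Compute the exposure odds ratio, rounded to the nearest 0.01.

From the description: a = 2222, b = 1499, c = 129, d = 869.
OR = (a·d)/(b·c) = (2222 × 869) / (1499 × 129) = 1930918 / 193371 = 9.98556
The odds of unemployment at 12 months are about 9.99 times as high in the prior incarceration group.

9.99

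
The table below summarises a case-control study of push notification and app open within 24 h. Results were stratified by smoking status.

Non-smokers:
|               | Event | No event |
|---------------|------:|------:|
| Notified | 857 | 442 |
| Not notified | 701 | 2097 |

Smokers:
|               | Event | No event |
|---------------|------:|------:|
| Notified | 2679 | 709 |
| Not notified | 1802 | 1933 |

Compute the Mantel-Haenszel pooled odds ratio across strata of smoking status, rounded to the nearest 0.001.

OR_MH = Σ(aᵢdᵢ/nᵢ) / Σ(bᵢcᵢ/nᵢ), where nᵢ is the stratum total.
Stratum 1 (Non-smokers): n = 4097; a·d/n = 857·2097/4097 = 438.6451; b·c/n = 442·701/4097 = 75.6266
Stratum 2 (Smokers): n = 7123; a·d/n = 2679·1933/7123 = 727.0121; b·c/n = 709·1802/7123 = 179.3652
OR_MH = (438.6451 + 727.0121) / (75.6266 + 179.3652) = 1165.6572 / 254.9917 = 4.57135

4.571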